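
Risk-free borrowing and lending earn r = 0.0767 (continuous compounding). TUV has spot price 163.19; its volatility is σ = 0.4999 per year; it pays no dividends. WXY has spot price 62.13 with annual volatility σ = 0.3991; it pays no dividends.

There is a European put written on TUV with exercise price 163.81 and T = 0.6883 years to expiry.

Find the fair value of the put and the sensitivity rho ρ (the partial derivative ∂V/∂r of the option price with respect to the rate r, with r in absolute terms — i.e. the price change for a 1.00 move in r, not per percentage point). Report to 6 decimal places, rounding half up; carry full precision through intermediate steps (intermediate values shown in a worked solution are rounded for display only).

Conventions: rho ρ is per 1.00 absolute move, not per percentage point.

price = 22.445441
ρ = -57.277969

σ√T = 0.4999·√0.6883 = 0.414736
d₁ = (ln(S/K) + (r+σ²/2)T) / (σ√T) = (ln(163.19/163.81) + (0.0767+0.4999²/2)·0.6883) / 0.414736 = (-0.003792 + 0.138796) / 0.414736 = 0.325517
d₂ = d₁ − σ√T = 0.325517 − 0.414736 = -0.089219
e^{−rT} = 0.948577
N(−d₁) = 0.372395,  N(−d₂) = 0.535546
Put price V = K·e^{−rT}·N(−d₂) − S·N(−d₁) = 83.216576 − 60.771135 = 22.445441
ρ = −K·T·e^{−rT}·N(−d₂) = -57.277969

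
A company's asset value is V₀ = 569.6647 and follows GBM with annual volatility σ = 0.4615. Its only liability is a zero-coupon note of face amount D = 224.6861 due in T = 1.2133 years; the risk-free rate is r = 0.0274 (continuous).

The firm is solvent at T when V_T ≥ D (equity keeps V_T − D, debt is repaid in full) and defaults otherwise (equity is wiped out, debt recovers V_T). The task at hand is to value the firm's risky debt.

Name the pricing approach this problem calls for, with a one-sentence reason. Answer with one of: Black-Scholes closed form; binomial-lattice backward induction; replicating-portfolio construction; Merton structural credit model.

Key observation: assets follow a GBM and default happens iff V_T < 224.6861; valuing claims on that split (equity as a call, risky debt as the residual) is the structural model's definition.

framework: Merton structural credit model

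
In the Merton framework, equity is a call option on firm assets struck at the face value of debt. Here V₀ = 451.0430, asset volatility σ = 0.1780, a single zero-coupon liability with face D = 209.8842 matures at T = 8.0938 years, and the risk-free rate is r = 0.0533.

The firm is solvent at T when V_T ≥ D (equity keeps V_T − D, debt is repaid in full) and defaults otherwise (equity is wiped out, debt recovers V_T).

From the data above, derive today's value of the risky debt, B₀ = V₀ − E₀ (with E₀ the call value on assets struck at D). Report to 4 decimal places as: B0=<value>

B0=135.9683

With assets at 451.0430 and a single debt payment of 209.8842 at 8.0938 years:
d₁ = [ln(V₀/D) + (r + σ²/2)T] / (σ√T)
   = [ln(451.0430/209.8842) + (0.0533 + 0.5·0.1780²)·8.0938] / (0.1780·√8.0938)
   = [0.765007 + 0.559622] / 0.506403 = 2.615759
d₂ = d₁ − σ√T = 2.615759 − 0.506403 = 2.109356
N(d₁) = 0.995549,  N(d₂) = 0.982543,  e^(−rT) = 0.649599
E₀ = V₀·N(d₁) − D·e^(−rT)·N(d₂)
   = 451.0430·0.995549 − 209.8842·0.649599·0.982543 = 315.074652
B₀ = V₀ − E₀ = 451.0430 − 315.074652 = 135.968348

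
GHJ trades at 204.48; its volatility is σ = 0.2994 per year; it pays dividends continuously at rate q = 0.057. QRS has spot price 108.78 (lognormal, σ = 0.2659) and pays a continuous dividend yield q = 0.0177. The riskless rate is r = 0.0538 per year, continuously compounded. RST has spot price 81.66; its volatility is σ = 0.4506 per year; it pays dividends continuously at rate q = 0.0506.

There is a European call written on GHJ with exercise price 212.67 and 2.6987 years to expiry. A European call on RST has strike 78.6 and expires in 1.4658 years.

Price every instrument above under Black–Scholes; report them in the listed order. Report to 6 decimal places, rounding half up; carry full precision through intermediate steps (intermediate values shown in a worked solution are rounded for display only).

price(GHJ call K=212.67) = 30.754225
price(RST call K=78.6) = 17.596969

[GHJ call K=212.67]
σ√T = 0.2994·√2.6987 = 0.491846
d₁ = (ln(S/K) + (r−q+σ²/2)T) / (σ√T) = (ln(204.48/212.67) + (0.0538−0.057+0.2994²/2)·2.6987) / 0.491846 = (-0.039271 + 0.112320) / 0.491846 = 0.148520
d₂ = d₁ − σ√T = 0.148520 − 0.491846 = -0.343326
e^{−rT} = 0.864858
e^{−qT} = 0.857421
N(d₁) = 0.559034,  N(d₂) = 0.365677
price = S·e^{−qT}·N(d₁) − K·e^{−rT}·N(d₂) = 98.012872 − 67.258647 = 30.754225
[RST call K=78.6]
σ√T = 0.4506·√1.4658 = 0.545542
d₁ = (ln(S/K) + (r−q+σ²/2)T) / (σ√T) = (ln(81.66/78.6) + (0.0538−0.0506+0.4506²/2)·1.4658) / 0.545542 = (0.038193 + 0.153499) / 0.545542 = 0.351378
d₂ = d₁ − σ√T = 0.351378 − 0.545542 = -0.194165
e^{−rT} = 0.924169
e^{−qT} = 0.928514
N(d₁) = 0.637347,  N(d₂) = 0.423023
price = S·e^{−qT}·N(d₁) − K·e^{−rT}·N(d₂) = 48.325266 − 30.728296 = 17.596969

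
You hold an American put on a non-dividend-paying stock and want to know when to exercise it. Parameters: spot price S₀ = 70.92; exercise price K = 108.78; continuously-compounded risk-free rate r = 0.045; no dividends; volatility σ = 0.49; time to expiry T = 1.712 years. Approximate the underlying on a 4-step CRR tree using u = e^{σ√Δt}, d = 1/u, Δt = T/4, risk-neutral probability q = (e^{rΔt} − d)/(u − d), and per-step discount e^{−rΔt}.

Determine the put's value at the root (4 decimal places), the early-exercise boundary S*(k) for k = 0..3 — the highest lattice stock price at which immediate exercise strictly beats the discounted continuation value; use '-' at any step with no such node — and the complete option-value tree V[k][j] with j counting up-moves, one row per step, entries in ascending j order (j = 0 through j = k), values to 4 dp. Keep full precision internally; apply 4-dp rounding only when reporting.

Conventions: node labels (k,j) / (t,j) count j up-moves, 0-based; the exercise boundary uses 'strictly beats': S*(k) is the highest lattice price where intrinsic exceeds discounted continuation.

params: Δt=0.42800 u=1.37791 d=0.72574 q=0.45036 e^(-rΔt)=0.98092
t_4 payoffs: 89.1062 71.4268 37.8600 0.0000 0.0000
t_3: node(3,0) S=27.1087 payoff=81.6713 vs cont=79.5963 → 81.6713 [stop]  node(3,1) S=51.4693 payoff=57.3107 vs cont=55.2356 → 57.3107 [stop]  node(3,2) S=97.7212 payoff=11.0588 vs cont=20.4126 → 20.4126 [wait]  node(3,3) S=185.5365 payoff=0.0000 vs cont=0.0000 → 0.0000 [wait]  ⇒ S*(3)=51.4693
t_2: node(2,0) S=37.3532 payoff=71.4268 vs cont=69.3517 → 71.4268 [stop]  node(2,1) S=70.9200 payoff=37.8600 vs cont=39.9171 → 39.9171 [wait]  node(2,2) S=134.6509 payoff=0.0000 vs cont=11.0056 → 11.0056 [wait]  ⇒ S*(2)=37.3532
t_1: node(1,0) S=51.4693 payoff=57.3107 vs cont=56.1444 → 57.3107 [stop]  node(1,1) S=97.7212 payoff=11.0588 vs cont=26.3836 → 26.3836 [wait]  ⇒ S*(1)=51.4693
t_0: node(0,0) S=70.9200 payoff=37.8600 vs cont=42.5549 → 42.5549 [wait]  ⇒ S*(0)=-

price = 42.5549
boundary = - 51.4693 37.3532 51.4693
tree:
42.5549
57.3107 26.3836
71.4268 39.9171 11.0056
81.6713 57.3107 20.4126 0.0000
89.1062 71.4268 37.8600 0.0000 0.0000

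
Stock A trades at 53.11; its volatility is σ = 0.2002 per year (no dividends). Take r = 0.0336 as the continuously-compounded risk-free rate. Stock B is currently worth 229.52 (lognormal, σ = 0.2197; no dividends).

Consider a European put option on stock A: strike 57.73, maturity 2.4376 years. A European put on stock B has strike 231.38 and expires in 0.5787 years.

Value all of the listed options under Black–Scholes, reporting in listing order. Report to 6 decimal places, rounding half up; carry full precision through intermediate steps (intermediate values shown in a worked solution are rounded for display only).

price(stock A put K=57.73) = 6.640926
price(stock B put K=231.38) = 13.936470

[stock A put K=57.73]
σ√T = 0.2002·√2.4376 = 0.312569
d₁ = (ln(S/K) + (r+σ²/2)T) / (σ√T) = (ln(53.11/57.73) + (0.0336+0.2002²/2)·2.4376) / 0.312569 = (-0.083412 + 0.130753) / 0.312569 = 0.151459
d₂ = d₁ − σ√T = 0.151459 − 0.312569 = -0.161110
e^{−rT} = 0.921361
N(−d₁) = 0.439807,  N(−d₂) = 0.563997
price = K·e^{−rT}·N(−d₂) − S·N(−d₁) = 29.999077 − 23.358150 = 6.640926
[stock B put K=231.38]
σ√T = 0.2197·√0.5787 = 0.167131
d₁ = (ln(S/K) + (r+σ²/2)T) / (σ√T) = (ln(229.52/231.38) + (0.0336+0.2197²/2)·0.5787) / 0.167131 = (-0.008071 + 0.033411) / 0.167131 = 0.151615
d₂ = d₁ − σ√T = 0.151615 − 0.167131 = -0.015516
e^{−rT} = 0.980744
N(−d₁) = 0.439745,  N(−d₂) = 0.506190
price = K·e^{−rT}·N(−d₂) − S·N(−d₁) = 114.866850 − 100.930380 = 13.936470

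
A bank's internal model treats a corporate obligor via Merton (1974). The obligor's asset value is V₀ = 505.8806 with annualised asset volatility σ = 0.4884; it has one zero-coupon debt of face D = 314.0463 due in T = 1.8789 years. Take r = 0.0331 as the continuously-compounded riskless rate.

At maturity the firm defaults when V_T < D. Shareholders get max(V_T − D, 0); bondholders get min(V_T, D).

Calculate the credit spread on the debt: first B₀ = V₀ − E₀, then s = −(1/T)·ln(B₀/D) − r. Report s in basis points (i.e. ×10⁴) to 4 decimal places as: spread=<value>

spread=566.8879

Apply the equity-as-call identities (strike 314.0463, horizon 1.8789 years):
d₁ = [ln(V₀/D) + (r + σ²/2)T] / (σ√T)
   = [ln(505.8806/314.0463) + (0.0331 + 0.5·0.4884²)·1.8789] / (0.4884·√1.8789)
   = [0.476760 + 0.286283] / 0.669464 = 1.139781
d₂ = d₁ − σ√T = 1.139781 − 0.669464 = 0.470317
N(d₁) = 0.872811,  N(d₂) = 0.680936,  e^(−rT) = 0.939703
E₀ = V₀·N(d₁) − D·e^(−rT)·N(d₂)
   = 505.8806·0.872811 − 314.0463·0.939703·0.680936 = 240.587232
B₀ = V₀ − E₀ = 505.8806 − 240.587232 = 265.293368
spread = −(1/T)·ln(B₀/D) − r = −(1/1.8789)·ln(265.293368/314.0463) − 0.0331 = 0.05668879
in basis points: 0.05668879 × 10⁴ = 566.8879 bp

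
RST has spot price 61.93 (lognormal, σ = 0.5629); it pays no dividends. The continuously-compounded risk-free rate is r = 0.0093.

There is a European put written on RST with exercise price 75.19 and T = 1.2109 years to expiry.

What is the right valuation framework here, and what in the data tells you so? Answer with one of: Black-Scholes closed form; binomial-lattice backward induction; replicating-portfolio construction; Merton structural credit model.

Key observation: the strike-75.19 put on RST is European-exercise on a continuously-modelled lognormal underlying, so its value is a single closed-form evaluation.

framework: Black-Scholes closed form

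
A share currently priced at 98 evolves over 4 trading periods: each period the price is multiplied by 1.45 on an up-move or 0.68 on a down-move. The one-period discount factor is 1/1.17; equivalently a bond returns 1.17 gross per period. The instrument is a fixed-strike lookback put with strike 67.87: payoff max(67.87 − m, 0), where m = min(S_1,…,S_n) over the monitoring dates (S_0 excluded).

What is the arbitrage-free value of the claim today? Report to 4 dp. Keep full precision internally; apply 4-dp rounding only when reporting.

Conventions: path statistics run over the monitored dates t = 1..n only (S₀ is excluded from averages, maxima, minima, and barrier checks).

price = 3.0436

Set p* = 0.6364 (from d < R < u); the path-dependent value is the discounted p*-expectation over all price paths.
Enumerate all 2^4 = 16 price paths (U = up ×1.45, D = down ×0.68); each path with k up-moves has probability p*^k·(1−p*)^(4−k).
DDDD: m=20.9537, payoff=46.9163, prob=0.017485
UDDD: m=44.6808, payoff=23.1892, prob=0.030599
DUDD: m=44.6808, payoff=23.1892, prob=0.030599
UUDD: m=95.2752, payoff=0.0000, prob=0.053548
DDUD: m=44.6808, payoff=23.1892, prob=0.030599
UDUD: m=95.2752, payoff=0.0000, prob=0.053548
DUUD: m=66.6400, payoff=1.2300, prob=0.053548
UUUD: m=142.1000, payoff=0.0000, prob=0.093709
DDDU: m=30.8143, payoff=37.0557, prob=0.030599
UDDU: m=65.7070, payoff=2.1630, prob=0.053548
DUDU: m=65.7070, payoff=2.1630, prob=0.053548
UUDU: m=140.1106, payoff=0.0000, prob=0.093709
DDUU: m=45.3152, payoff=22.5548, prob=0.053548
UDUU: m=96.6280, payoff=0.0000, prob=0.093709
DUUU: m=66.6400, payoff=1.2300, prob=0.093709
UUUU: m=142.1000, payoff=0.0000, prob=0.163992
Price = Σ prob·payoff / R^4 = 5.703447 / 1.873887 = 3.0436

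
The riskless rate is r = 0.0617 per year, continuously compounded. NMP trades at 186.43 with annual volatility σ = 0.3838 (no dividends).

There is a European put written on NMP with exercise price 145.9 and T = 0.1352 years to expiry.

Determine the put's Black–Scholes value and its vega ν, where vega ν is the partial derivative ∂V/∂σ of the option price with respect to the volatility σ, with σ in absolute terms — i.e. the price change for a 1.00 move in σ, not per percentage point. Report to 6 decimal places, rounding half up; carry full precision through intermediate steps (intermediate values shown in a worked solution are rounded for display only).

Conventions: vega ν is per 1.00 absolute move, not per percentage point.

σ√T = 0.3838·√0.1352 = 0.141122
d₁ = (ln(S/K) + (r+σ²/2)T) / (σ√T) = (ln(186.43/145.9) + (0.0617+0.3838²/2)·0.1352) / 0.141122 = (0.245134 + 0.018299) / 0.141122 = 1.866716
d₂ = d₁ − σ√T = 1.866716 − 0.141122 = 1.725595
e^{−rT} = 0.991693
N(−d₁) = 0.030971,  N(−d₂) = 0.042210
Put price V = K·e^{−rT}·N(−d₂) − S·N(−d₁) = 6.107307 − 5.773852 = 0.333454
φ(d₁) = (1/√(2π))·e^{−d₁²/2} = 0.069861
ν = S·φ(d₁)·√T = 4.788909

price = 0.333454
ν = 4.788909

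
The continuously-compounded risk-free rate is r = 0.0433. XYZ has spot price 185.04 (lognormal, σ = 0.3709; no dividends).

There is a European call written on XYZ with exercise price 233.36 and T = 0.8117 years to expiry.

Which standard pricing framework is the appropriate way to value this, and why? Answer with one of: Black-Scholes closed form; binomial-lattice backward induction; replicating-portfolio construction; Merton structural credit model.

framework: Black-Scholes closed form

Key observation: a European claim on XYZ (strike 233.36) — a lognormal (GBM) underlying with constant rate and volatility — has an exact closed-form value; no lattice or capital structure is involved.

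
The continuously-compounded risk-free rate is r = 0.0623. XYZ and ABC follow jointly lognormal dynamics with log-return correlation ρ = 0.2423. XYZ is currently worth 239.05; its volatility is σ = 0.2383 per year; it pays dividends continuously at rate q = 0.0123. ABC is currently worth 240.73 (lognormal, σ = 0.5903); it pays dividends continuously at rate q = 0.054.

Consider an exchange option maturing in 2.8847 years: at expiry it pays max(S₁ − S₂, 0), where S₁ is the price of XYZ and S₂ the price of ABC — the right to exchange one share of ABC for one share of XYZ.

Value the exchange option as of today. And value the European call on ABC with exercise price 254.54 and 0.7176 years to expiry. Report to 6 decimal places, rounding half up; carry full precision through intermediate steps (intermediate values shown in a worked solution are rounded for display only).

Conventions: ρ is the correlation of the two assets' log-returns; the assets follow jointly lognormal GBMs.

exchange price = 95.400464
price(ABC call K=254.54) = 41.201492

σ_eff = √(σ₁² + σ₂² − 2ρσ₁σ₂) = √(0.2383² + 0.5903² − 2·0.2423·0.2383·0.5903) = 0.580580
d₁ = (ln(S₁/S₂) + (q₂ − q₁ + σ_eff²/2)T) / (σ_eff√T) = (ln(239.05/240.73) + (0.054 − 0.0123 + 0.168537)·2.8847) / 0.986080 = 0.607928
d₂ = d₁ − σ_eff√T = 0.607928 − 0.986080 = -0.378152
N(d₁) = 0.728382,  N(d₂) = 0.352659
V = S₁·e^{−q₁T}·N(d₁) − S₂·e^{−q₂T}·N(d₂) = 168.050055 − 72.649591 = 95.400464
[vanilla: ABC call K=254.54]
σ√T = 0.5903·√0.7176 = 0.500051
d₁ = (ln(S/K) + (r−q+σ²/2)T) / (σ√T) = (ln(240.73/254.54) + (0.0623−0.054+0.5903²/2)·0.7176) / 0.500051 = (-0.055782 + 0.130981) / 0.500051 = 0.150384
d₂ = d₁ − σ√T = 0.150384 − 0.500051 = -0.349667
e^{−rT} = 0.956278
e^{−qT} = 0.961991
N(d₁) = 0.559769,  N(d₂) = 0.363294
price = S·e^{−qT}·N(d₁) − K·e^{−rT}·N(d₂) = 129.631326 − 88.429834 = 41.201492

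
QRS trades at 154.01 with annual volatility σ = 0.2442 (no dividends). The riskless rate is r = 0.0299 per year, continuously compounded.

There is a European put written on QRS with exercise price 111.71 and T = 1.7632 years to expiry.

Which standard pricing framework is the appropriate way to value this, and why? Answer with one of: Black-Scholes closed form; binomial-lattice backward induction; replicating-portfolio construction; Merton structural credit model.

framework: Black-Scholes closed form

Key observation: a European claim on QRS (strike 111.71) — a lognormal (GBM) underlying with constant rate and volatility — has an exact closed-form value; no lattice or capital structure is involved.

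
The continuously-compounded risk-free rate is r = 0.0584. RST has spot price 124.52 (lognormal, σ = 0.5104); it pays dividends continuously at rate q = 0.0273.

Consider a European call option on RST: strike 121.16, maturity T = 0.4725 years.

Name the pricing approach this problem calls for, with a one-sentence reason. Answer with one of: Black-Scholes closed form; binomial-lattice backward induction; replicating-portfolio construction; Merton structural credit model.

Key observation: with RST following a GBM at constant σ and r, the European call struck at 121.16 prices in closed form — nothing here needs a stepwise model or a balance sheet.

framework: Black-Scholes closed form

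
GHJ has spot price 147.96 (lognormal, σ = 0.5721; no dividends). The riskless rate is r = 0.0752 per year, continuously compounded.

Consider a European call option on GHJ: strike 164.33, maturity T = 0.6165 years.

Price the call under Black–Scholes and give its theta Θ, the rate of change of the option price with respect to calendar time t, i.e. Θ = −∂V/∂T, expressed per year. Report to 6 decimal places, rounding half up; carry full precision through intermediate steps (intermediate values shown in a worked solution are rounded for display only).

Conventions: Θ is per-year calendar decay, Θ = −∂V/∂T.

σ√T = 0.5721·√0.6165 = 0.449199
d₁ = (ln(S/K) + (r+σ²/2)T) / (σ√T) = (ln(147.96/164.33) + (0.0752+0.5721²/2)·0.6165) / 0.449199 = (-0.104935 + 0.147251) / 0.449199 = 0.094203
d₂ = d₁ − σ√T = 0.094203 − 0.449199 = -0.354996
e^{−rT} = 0.954697
N(d₁) = 0.537526,  N(d₂) = 0.361296
Call price V = S·N(d₁) − K·e^{−rT}·N(d₂) = 79.532359 − 56.682147 = 22.850212
φ(d₁) = (1/√(2π))·e^{−d₁²/2} = 0.397176
Θ = −S·φ(d₁)·σ/(2√T) − r·K·e^{−rT}·N(d₂) = −21.409316 − 4.262497 = -25.671813

price = 22.850212
Θ = -25.671813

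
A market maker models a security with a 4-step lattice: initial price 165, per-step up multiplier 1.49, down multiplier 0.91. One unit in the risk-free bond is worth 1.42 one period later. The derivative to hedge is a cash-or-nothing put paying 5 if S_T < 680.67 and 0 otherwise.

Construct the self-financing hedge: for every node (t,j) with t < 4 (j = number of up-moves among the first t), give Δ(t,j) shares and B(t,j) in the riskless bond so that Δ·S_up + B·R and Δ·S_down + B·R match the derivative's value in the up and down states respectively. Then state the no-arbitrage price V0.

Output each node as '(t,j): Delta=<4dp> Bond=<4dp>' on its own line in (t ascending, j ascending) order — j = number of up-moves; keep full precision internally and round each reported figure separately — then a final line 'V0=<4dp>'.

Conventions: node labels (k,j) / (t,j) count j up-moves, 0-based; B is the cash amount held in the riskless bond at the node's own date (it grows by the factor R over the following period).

Under the risk-neutral measure, an up-move has probability p* = (R−d)/(u−d) = 0.8793 and values discount at R = 1.42.
Payoffs at expiry: V(4,0)=5.0000, V(4,1)=5.0000, V(4,2)=5.0000, V(4,3)=5.0000, V(4,4)=0.0000
Node (3,0) S=124.3392: V=(p*·5.0000+(1−p*)·5.0000)/1.42=3.5211; Δ=(5.0000−5.0000)/(185.2654−113.1487)=0.0000; B=V−Δ·S=3.5211
Node (3,1) S=203.5884: V=(p*·5.0000+(1−p*)·5.0000)/1.42=3.5211; Δ=(5.0000−5.0000)/(303.3467−185.2654)=0.0000; B=V−Δ·S=3.5211
Node (3,2) S=333.3480: V=(p*·5.0000+(1−p*)·5.0000)/1.42=3.5211; Δ=(5.0000−5.0000)/(496.6885−303.3467)=0.0000; B=V−Δ·S=3.5211
Node (3,3) S=545.8116: V=(p*·0.0000+(1−p*)·5.0000)/1.42=0.4250; Δ=(0.0000−5.0000)/(813.2593−496.6885)=-0.0158; B=V−Δ·S=9.0457
Node (2,0) S=136.6365: V=(p*·3.5211+(1−p*)·3.5211)/1.42=2.4797; Δ=(3.5211−3.5211)/(203.5884−124.3392)=0.0000; B=V−Δ·S=2.4797
Node (2,1) S=223.7235: V=(p*·3.5211+(1−p*)·3.5211)/1.42=2.4797; Δ=(3.5211−3.5211)/(333.3480−203.5884)=0.0000; B=V−Δ·S=2.4797
Node (2,2) S=366.3165: V=(p*·0.4250+(1−p*)·3.5211)/1.42=0.5624; Δ=(0.4250−3.5211)/(545.8116−333.3480)=-0.0146; B=V−Δ·S=5.9006
Node (1,0) S=150.1500: V=(p*·2.4797+(1−p*)·2.4797)/1.42=1.7462; Δ=(2.4797−2.4797)/(223.7235−136.6365)=0.0000; B=V−Δ·S=1.7462
Node (1,1) S=245.8500: V=(p*·0.5624+(1−p*)·2.4797)/1.42=0.5590; Δ=(0.5624−2.4797)/(366.3165−223.7235)=-0.0134; B=V−Δ·S=3.8646
Node (0,0) S=165.0000: V=(p*·0.5590+(1−p*)·1.7462)/1.42=0.4946; Δ=(0.5590−1.7462)/(245.8500−150.1500)=-0.0124; B=V−Δ·S=2.5415
Verification: the root portfolio costs Δ(0,0)·S0 + B(0,0) = 0.4946, matching V0.

(0,0): Delta=-0.0124 Bond=2.5415
(1,0): Delta=0.0000 Bond=1.7462
(1,1): Delta=-0.0134 Bond=3.8646
(2,0): Delta=0.0000 Bond=2.4797
(2,1): Delta=0.0000 Bond=2.4797
(2,2): Delta=-0.0146 Bond=5.9006
(3,0): Delta=0.0000 Bond=3.5211
(3,1): Delta=0.0000 Bond=3.5211
(3,2): Delta=0.0000 Bond=3.5211
(3,3): Delta=-0.0158 Bond=9.0457
V0=0.4946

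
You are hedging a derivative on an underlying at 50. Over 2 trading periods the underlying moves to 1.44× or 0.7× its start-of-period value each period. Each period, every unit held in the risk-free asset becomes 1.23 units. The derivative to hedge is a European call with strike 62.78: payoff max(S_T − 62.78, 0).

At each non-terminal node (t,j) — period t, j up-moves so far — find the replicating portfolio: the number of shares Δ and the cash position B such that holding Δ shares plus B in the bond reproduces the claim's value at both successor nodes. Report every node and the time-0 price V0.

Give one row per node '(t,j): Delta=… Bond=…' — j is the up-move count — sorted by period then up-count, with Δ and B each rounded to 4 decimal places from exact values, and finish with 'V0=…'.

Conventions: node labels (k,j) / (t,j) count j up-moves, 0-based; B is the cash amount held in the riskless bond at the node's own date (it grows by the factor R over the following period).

Risk-neutral probability p* = (R−d)/(u−d) = (1.23−0.7)/(1.44−0.7) = 0.7162.
Payoffs at expiry: V(2,0)=0.0000, V(2,1)=0.0000, V(2,2)=40.9000
(1,0): S=35.0000. Δ = (V_up−V_dn)/(S_up−S_dn) = (0.0000−0.0000)/(50.4000−24.5000) = 0.0000. V = [p*·0.0000 + (1−p*)·0.0000]/1.23 = 0.0000. B = V − Δ·S = 0.0000.
(1,1): S=72.0000. Δ = (V_up−V_dn)/(S_up−S_dn) = (40.9000−0.0000)/(103.6800−50.4000) = 0.7676. V = [p*·40.9000 + (1−p*)·0.0000]/1.23 = 23.8156. B = V − Δ·S = -31.4546.
(0,0): S=50.0000. Δ = (V_up−V_dn)/(S_up−S_dn) = (23.8156−0.0000)/(72.0000−35.0000) = 0.6437. V = [p*·23.8156 + (1−p*)·0.0000]/1.23 = 13.8676. B = V − Δ·S = -18.3157.
Verification: the root portfolio costs Δ(0,0)·S0 + B(0,0) = 13.8676, matching V0.

(0,0): Delta=0.6437 Bond=-18.3157
(1,0): Delta=0.0000 Bond=0.0000
(1,1): Delta=0.7676 Bond=-31.4546
V0=13.8676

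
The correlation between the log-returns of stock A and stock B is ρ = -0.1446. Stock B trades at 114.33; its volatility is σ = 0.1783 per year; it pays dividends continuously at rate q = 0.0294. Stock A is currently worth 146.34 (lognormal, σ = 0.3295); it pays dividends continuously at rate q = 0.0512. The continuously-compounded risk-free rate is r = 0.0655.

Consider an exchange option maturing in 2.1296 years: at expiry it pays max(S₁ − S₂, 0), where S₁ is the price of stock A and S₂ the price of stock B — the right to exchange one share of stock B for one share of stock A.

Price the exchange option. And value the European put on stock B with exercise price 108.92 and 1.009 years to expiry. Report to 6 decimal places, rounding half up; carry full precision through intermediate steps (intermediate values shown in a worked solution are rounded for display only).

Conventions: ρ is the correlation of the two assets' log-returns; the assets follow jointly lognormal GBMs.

σ_eff = √(σ₁² + σ₂² − 2ρσ₁σ₂) = √(0.3295² + 0.1783² − 2·-0.1446·0.3295·0.1783) = 0.396676
d₁ = (ln(S₁/S₂) + (q₂ − q₁ + σ_eff²/2)T) / (σ_eff√T) = (ln(146.34/114.33) + (0.0294 − 0.0512 + 0.078676)·2.1296) / 0.578875 = 0.635658
d₂ = d₁ − σ_eff√T = 0.635658 − 0.578875 = 0.056783
N(d₁) = 0.737500,  N(d₂) = 0.522641
V = S₁·e^{−q₁T}·N(d₁) − S₂·e^{−q₂T}·N(d₂) = 96.776909 − 56.127083 = 40.649826
[vanilla: stock B put K=108.92]
σ√T = 0.1783·√1.009 = 0.179101
d₁ = (ln(S/K) + (r−q+σ²/2)T) / (σ√T) = (ln(114.33/108.92) + (0.0655−0.0294+0.1783²/2)·1.009) / 0.179101 = (0.048475 + 0.052463) / 0.179101 = 0.563587
d₂ = d₁ − σ√T = 0.563587 − 0.179101 = 0.384486
e^{−rT} = 0.936047
e^{−qT} = 0.970771
N(−d₁) = 0.286518,  N(−d₂) = 0.350309
price = K·e^{−rT}·N(−d₂) − S·e^{−qT}·N(−d₁) = 35.715488 − 31.800092 = 3.915397

exchange price = 40.649826
price(stock B put K=108.92) = 3.915397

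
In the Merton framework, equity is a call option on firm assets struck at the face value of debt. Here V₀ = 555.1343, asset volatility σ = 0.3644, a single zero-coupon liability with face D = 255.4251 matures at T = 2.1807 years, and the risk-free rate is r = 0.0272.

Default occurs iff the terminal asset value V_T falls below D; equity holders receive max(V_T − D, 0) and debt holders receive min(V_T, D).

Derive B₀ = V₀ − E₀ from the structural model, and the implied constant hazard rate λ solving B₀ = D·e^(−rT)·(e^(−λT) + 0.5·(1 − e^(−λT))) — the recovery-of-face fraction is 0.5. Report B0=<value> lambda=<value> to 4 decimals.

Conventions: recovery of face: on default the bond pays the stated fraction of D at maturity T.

B0=235.7428 lambda=0.0193

Apply the equity-as-call identities (strike 255.4251, horizon 2.1807 years):
d₁ = [ln(V₀/D) + (r + σ²/2)T] / (σ√T)
   = [ln(555.1343/255.4251) + (0.0272 + 0.5·0.3644²)·2.1807] / (0.3644·√2.1807)
   = [0.776281 + 0.204100] / 0.538117 = 1.821874
d₂ = d₁ − σ√T = 1.821874 − 0.538117 = 1.283758
N(d₁) = 0.965763,  N(d₂) = 0.900387,  e^(−rT) = 0.942410
E₀ = V₀·N(d₁) − D·e^(−rT)·N(d₂)
   = 555.1343·0.965763 − 255.4251·0.942410·0.900387 = 319.391469
B₀ = V₀ − E₀ = 555.1343 − 319.391469 = 235.742831
e^(−λT) = (B₀·e^(rT)/D − 0.5)/(1 − 0.5) = (235.7428·1.061109/255.4251 − 0.5)/0.5 = 0.95868707
λ = −ln(0.95868707)/2.1807 = 0.019347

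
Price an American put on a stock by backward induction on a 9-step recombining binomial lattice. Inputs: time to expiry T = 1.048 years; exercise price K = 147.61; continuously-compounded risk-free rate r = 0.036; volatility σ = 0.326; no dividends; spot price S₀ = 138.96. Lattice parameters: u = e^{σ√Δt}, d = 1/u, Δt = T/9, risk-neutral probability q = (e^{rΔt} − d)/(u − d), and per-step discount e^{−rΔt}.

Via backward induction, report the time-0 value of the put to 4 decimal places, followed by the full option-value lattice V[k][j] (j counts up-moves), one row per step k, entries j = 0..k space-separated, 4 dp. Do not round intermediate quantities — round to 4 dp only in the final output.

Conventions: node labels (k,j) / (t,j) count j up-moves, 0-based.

price = 21.1376
tree:
21.1376
28.6772 13.5043
37.7485 19.5209 7.3841
48.0805 27.3631 11.5600 3.1193
58.5590 37.0135 17.5954 5.4037 0.7784
67.9342 48.0805 25.8602 9.1803 1.5359 0.0000
76.3225 58.5590 36.3691 15.1898 3.0305 0.0000 0.0000
83.8276 67.9342 48.0805 24.2018 5.9796 0.0000 0.0000 0.0000
90.5426 76.3225 58.5590 36.3691 11.7984 0.0000 0.0000 0.0000 0.0000
96.5506 83.8276 67.9342 48.0805 23.2797 0.0000 0.0000 0.0000 0.0000 0.0000

Δt=0.11644, u=1.11767, d=0.89472, q=0.49106, disc=e^(-rΔt)=0.99582
k=9 terminal: V=max(K-S,0) → 96.5506 83.8276 67.9342 48.0805 23.2797 0.0000 0.0000 0.0000 0.0000 0.0000
k=8: j=0 S=57.0674 intr=90.5426 cont=89.9251 V=90.5426[EX]; j=1 S=71.2875 intr=76.3225 cont=75.7050 V=76.3225[EX]; j=2 S=89.0510 intr=58.5590 cont=57.9415 V=58.5590[EX]; j=3 S=111.2409 intr=36.3691 cont=35.7516 V=36.3691[EX]; j=4 S=138.9600 intr=8.6500 cont=11.7984 V=11.7984[hold]; j=5 S=173.5862 intr=0.0000 cont=0.0000 V=0.0000[hold]; j=6 S=216.8406 intr=0.0000 cont=0.0000 V=0.0000[hold]; j=7 S=270.8732 intr=0.0000 cont=0.0000 V=0.0000[hold]; j=8 S=338.3696 intr=0.0000 cont=0.0000 V=0.0000[hold]
k=7: j=0 S=63.7824 intr=83.8276 cont=83.2101 V=83.8276[EX]; j=1 S=79.6758 intr=67.9342 cont=67.3167 V=67.9342[EX]; j=2 S=99.5295 intr=48.0805 cont=47.4630 V=48.0805[EX]; j=3 S=124.3303 intr=23.2797 cont=24.2018 V=24.2018[hold]; j=4 S=155.3111 intr=0.0000 cont=5.9796 V=5.9796[hold]; j=5 S=194.0117 intr=0.0000 cont=0.0000 V=0.0000[hold]; j=6 S=242.3557 intr=0.0000 cont=0.0000 V=0.0000[hold]; j=7 S=302.7462 intr=0.0000 cont=0.0000 V=0.0000[hold]
k=6: j=0 S=71.2875 intr=76.3225 cont=75.7050 V=76.3225[EX]; j=1 S=89.0510 intr=58.5590 cont=57.9415 V=58.5590[EX]; j=2 S=111.2409 intr=36.3691 cont=36.2025 V=36.3691[EX]; j=3 S=138.9600 intr=8.6500 cont=15.1898 V=15.1898[hold]; j=4 S=173.5862 intr=0.0000 cont=3.0305 V=3.0305[hold]; j=5 S=216.8406 intr=0.0000 cont=0.0000 V=0.0000[hold]; j=6 S=270.8732 intr=0.0000 cont=0.0000 V=0.0000[hold]
k=5: j=0 S=79.6758 intr=67.9342 cont=67.3167 V=67.9342[EX]; j=1 S=99.5295 intr=48.0805 cont=47.4630 V=48.0805[EX]; j=2 S=124.3303 intr=23.2797 cont=25.8602 V=25.8602[hold]; j=3 S=155.3111 intr=0.0000 cont=9.1803 V=9.1803[hold]; j=4 S=194.0117 intr=0.0000 cont=1.5359 V=1.5359[hold]; j=5 S=242.3557 intr=0.0000 cont=0.0000 V=0.0000[hold]
k=4: j=0 S=89.0510 intr=58.5590 cont=57.9415 V=58.5590[EX]; j=1 S=111.2409 intr=36.3691 cont=37.0135 V=37.0135[hold]; j=2 S=138.9600 intr=8.6500 cont=17.5954 V=17.5954[hold]; j=3 S=173.5862 intr=0.0000 cont=5.4037 V=5.4037[hold]; j=4 S=216.8406 intr=0.0000 cont=0.7784 V=0.7784[hold]
k=3: j=0 S=99.5295 intr=48.0805 cont=47.7782 V=48.0805[EX]; j=1 S=124.3303 intr=23.2797 cont=27.3631 V=27.3631[hold]; j=2 S=155.3111 intr=0.0000 cont=11.5600 V=11.5600[hold]; j=3 S=194.0117 intr=0.0000 cont=3.1193 V=3.1193[hold]
k=2: j=0 S=111.2409 intr=36.3691 cont=37.7485 V=37.7485[hold]; j=1 S=138.9600 intr=8.6500 cont=19.5209 V=19.5209[hold]; j=2 S=173.5862 intr=0.0000 cont=7.3841 V=7.3841[hold]
k=1: j=0 S=124.3303 intr=23.2797 cont=28.6772 V=28.6772[hold]; j=1 S=155.3111 intr=0.0000 cont=13.5043 V=13.5043[hold]
k=0: j=0 S=138.9600 intr=8.6500 cont=21.1376 V=21.1376[hold]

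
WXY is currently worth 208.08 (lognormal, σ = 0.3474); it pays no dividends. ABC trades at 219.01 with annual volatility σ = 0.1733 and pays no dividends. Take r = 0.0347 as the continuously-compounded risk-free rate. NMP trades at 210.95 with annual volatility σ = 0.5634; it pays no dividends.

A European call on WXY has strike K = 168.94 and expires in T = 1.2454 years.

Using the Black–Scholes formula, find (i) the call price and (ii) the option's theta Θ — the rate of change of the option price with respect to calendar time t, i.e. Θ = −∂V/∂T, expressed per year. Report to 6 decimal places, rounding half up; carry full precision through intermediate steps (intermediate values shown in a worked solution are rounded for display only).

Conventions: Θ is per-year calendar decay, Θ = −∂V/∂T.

price = 57.242732
Θ = -12.850577

σ√T = 0.3474·√1.2454 = 0.387690
d₁ = (ln(S/K) + (r+σ²/2)T) / (σ√T) = (ln(208.08/168.94) + (0.0347+0.3474²/2)·1.2454) / 0.387690 = (0.208379 + 0.118367) / 0.387690 = 0.842803
d₂ = d₁ − σ√T = 0.842803 − 0.387690 = 0.455113
e^{−rT} = 0.957705
N(d₁) = 0.800331,  N(d₂) = 0.675486
Call price V = S·N(d₁) − K·e^{−rT}·N(d₂) = 166.532808 − 109.290076 = 57.242732
φ(d₁) = (1/√(2π))·e^{−d₁²/2} = 0.279683
Θ = −S·φ(d₁)·σ/(2√T) − r·K·e^{−rT}·N(d₂) = −9.058211 − 3.792366 = -12.850577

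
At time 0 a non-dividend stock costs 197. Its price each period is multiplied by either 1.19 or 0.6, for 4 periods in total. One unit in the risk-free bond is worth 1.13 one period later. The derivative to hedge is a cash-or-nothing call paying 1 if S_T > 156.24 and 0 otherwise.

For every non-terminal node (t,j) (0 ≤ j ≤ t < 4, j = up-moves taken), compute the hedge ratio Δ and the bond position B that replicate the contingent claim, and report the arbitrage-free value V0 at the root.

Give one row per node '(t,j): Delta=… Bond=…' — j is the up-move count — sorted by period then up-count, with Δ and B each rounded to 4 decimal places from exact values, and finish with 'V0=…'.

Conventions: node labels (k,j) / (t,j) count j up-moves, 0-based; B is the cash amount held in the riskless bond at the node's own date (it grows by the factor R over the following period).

Arbitrage-free pricing uses the up-move probability p* = (R−d)/(u−d) = 0.8983, discounting each step at R = 1.13.
Payoffs at expiry: V(4,0)=0.0000, V(4,1)=0.0000, V(4,2)=0.0000, V(4,3)=1.0000, V(4,4)=1.0000
(3,0): S=42.5520. Δ = (V_up−V_dn)/(S_up−S_dn) = (0.0000−0.0000)/(50.6369−25.5312) = 0.0000. V = [p*·0.0000 + (1−p*)·0.0000]/1.13 = 0.0000. B = V − Δ·S = 0.0000.
(3,1): S=84.3948. Δ = (V_up−V_dn)/(S_up−S_dn) = (0.0000−0.0000)/(100.4298−50.6369) = 0.0000. V = [p*·0.0000 + (1−p*)·0.0000]/1.13 = 0.0000. B = V − Δ·S = 0.0000.
(3,2): S=167.3830. Δ = (V_up−V_dn)/(S_up−S_dn) = (1.0000−0.0000)/(199.1858−100.4298) = 0.0101. V = [p*·1.0000 + (1−p*)·0.0000]/1.13 = 0.7950. B = V − Δ·S = -0.9000.
(3,3): S=331.9763. Δ = (V_up−V_dn)/(S_up−S_dn) = (1.0000−1.0000)/(395.0518−199.1858) = 0.0000. V = [p*·1.0000 + (1−p*)·1.0000]/1.13 = 0.8850. B = V − Δ·S = 0.8850.
(2,0): S=70.9200. Δ = (V_up−V_dn)/(S_up−S_dn) = (0.0000−0.0000)/(84.3948−42.5520) = 0.0000. V = [p*·0.0000 + (1−p*)·0.0000]/1.13 = 0.0000. B = V − Δ·S = 0.0000.
(2,1): S=140.6580. Δ = (V_up−V_dn)/(S_up−S_dn) = (0.7950−0.0000)/(167.3830−84.3948) = 0.0096. V = [p*·0.7950 + (1−p*)·0.0000]/1.13 = 0.6320. B = V − Δ·S = -0.7154.
(2,2): S=278.9717. Δ = (V_up−V_dn)/(S_up−S_dn) = (0.8850−0.7950)/(331.9763−167.3830) = 0.0005. V = [p*·0.8850 + (1−p*)·0.7950]/1.13 = 0.7750. B = V − Δ·S = 0.6225.
(1,0): S=118.2000. Δ = (V_up−V_dn)/(S_up−S_dn) = (0.6320−0.0000)/(140.6580−70.9200) = 0.0091. V = [p*·0.6320 + (1−p*)·0.0000]/1.13 = 0.5024. B = V − Δ·S = -0.5687.
(1,1): S=234.4300. Δ = (V_up−V_dn)/(S_up−S_dn) = (0.7750−0.6320)/(278.9717−140.6580) = 0.0010. V = [p*·0.7750 + (1−p*)·0.6320]/1.13 = 0.6730. B = V − Δ·S = 0.4305.
(0,0): S=197.0000. Δ = (V_up−V_dn)/(S_up−S_dn) = (0.6730−0.5024)/(234.4300−118.2000) = 0.0015. V = [p*·0.6730 + (1−p*)·0.5024]/1.13 = 0.5802. B = V − Δ·S = 0.2910.
Sanity check at the root: Δ(0,0)·S0 + B(0,0) reproduces V0 = 0.5802.

(0,0): Delta=0.0015 Bond=0.2910
(1,0): Delta=0.0091 Bond=-0.5687
(1,1): Delta=0.0010 Bond=0.4305
(2,0): Delta=0.0000 Bond=0.0000
(2,1): Delta=0.0096 Bond=-0.7154
(2,2): Delta=0.0005 Bond=0.6225
(3,0): Delta=0.0000 Bond=0.0000
(3,1): Delta=0.0000 Bond=0.0000
(3,2): Delta=0.0101 Bond=-0.9000
(3,3): Delta=0.0000 Bond=0.8850
V0=0.5802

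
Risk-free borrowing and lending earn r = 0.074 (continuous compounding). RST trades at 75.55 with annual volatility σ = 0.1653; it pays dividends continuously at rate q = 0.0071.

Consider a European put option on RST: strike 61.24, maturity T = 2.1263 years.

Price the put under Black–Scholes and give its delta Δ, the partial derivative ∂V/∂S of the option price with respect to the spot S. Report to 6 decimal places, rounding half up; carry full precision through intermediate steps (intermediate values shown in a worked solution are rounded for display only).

σ√T = 0.1653·√2.1263 = 0.241038
d₁ = (ln(S/K) + (r−q+σ²/2)T) / (σ√T) = (ln(75.55/61.24) + (0.074−0.0071+0.1653²/2)·2.1263) / 0.241038 = (0.209994 + 0.171299) / 0.241038 = 1.581881
d₂ = d₁ − σ√T = 1.581881 − 0.241038 = 1.340844
e^{−rT} = 0.854408
e^{−qT} = 0.985017
N(−d₁) = 0.056838,  N(−d₂) = 0.089986
Put price V = K·e^{−rT}·N(−d₂) − S·e^{−qT}·N(−d₁) = 4.708403 − 4.229795 = 0.478609
Δ = −e^{−qT}·N(−d₁) = -0.055987

price = 0.478609
Δ = -0.055987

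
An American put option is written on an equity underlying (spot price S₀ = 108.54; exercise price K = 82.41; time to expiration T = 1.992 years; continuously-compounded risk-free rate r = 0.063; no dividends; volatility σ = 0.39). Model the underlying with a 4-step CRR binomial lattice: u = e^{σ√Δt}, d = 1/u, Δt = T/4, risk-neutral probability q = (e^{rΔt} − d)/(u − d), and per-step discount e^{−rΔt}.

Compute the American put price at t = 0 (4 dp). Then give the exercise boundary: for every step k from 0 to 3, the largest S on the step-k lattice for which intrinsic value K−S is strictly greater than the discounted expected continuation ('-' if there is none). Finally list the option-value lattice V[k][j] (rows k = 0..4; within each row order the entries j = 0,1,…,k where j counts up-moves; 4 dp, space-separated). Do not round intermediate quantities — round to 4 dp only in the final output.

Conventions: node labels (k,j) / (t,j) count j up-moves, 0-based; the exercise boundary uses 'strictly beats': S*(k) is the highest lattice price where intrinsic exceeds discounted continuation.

Δt=0.49800  u=1.31682  d=0.75941  q=0.48880  discount=0.96911
step 4 (expiry): payoffs max(K−S,0) = 46.3119 19.8154 0.0000 0.0000 0.0000
step 3: (k=3,j=0): S=47.5347, K−S=34.8753, hold=32.3299 ⇒ V=34.8753 exercise | (k=3,j=1): S=82.4259, K−S=0.0000, hold=9.8167 ⇒ V=9.8167 continue | (k=3,j=2): S=142.9276, K−S=0.0000, hold=0.0000 ⇒ V=0.0000 continue | (k=3,j=3): S=247.8385, K−S=0.0000, hold=0.0000 ⇒ V=0.0000 continue  boundary S*=47.5347
step 2: (k=2,j=0): S=62.5946, K−S=19.8154, hold=21.9277 ⇒ V=21.9277 continue | (k=2,j=1): S=108.5400, K−S=0.0000, hold=4.8633 ⇒ V=4.8633 continue | (k=2,j=2): S=188.2099, K−S=0.0000, hold=0.0000 ⇒ V=0.0000 continue  boundary S*=-
step 1: (k=1,j=0): S=82.4259, K−S=0.0000, hold=13.1669 ⇒ V=13.1669 continue | (k=1,j=1): S=142.9276, K−S=0.0000, hold=2.4093 ⇒ V=2.4093 continue  boundary S*=-
step 0: (k=0,j=0): S=108.5400, K−S=0.0000, hold=7.6643 ⇒ V=7.6643 continue  boundary S*=-

price = 7.6643
boundary = - - - 47.5347
tree:
7.6643
13.1669 2.4093
21.9277 4.8633 0.0000
34.8753 9.8167 0.0000 0.0000
46.3119 19.8154 0.0000 0.0000 0.0000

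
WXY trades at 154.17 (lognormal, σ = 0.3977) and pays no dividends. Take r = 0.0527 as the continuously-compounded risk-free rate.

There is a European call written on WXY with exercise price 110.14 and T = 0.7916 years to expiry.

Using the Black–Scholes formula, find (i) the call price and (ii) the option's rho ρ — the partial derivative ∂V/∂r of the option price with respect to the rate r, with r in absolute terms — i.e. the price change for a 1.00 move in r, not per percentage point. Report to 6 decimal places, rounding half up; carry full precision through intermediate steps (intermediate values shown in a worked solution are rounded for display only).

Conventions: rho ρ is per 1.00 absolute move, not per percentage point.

σ√T = 0.3977·√0.7916 = 0.353841
d₁ = (ln(S/K) + (r+σ²/2)T) / (σ√T) = (ln(154.17/110.14) + (0.0527+0.3977²/2)·0.7916) / 0.353841 = (0.336304 + 0.104319) / 0.353841 = 1.245255
d₂ = d₁ − σ√T = 1.245255 − 0.353841 = 0.891414
e^{−rT} = 0.959141
N(d₁) = 0.893481,  N(d₂) = 0.813646
Call price V = S·N(d₁) − K·e^{−rT}·N(d₂) = 137.747974 − 85.953431 = 51.794543
ρ = K·T·e^{−rT}·N(d₂) = 68.040736

price = 51.794543
ρ = 68.040736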